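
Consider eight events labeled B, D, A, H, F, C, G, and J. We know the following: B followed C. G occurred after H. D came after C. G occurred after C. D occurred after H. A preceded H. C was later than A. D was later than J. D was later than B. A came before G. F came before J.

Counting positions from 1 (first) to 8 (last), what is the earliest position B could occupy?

3

A and C must both come before B — 2 forced predecessors.
Nothing else is forced ahead of B, so its earliest slot is position 2 + 1 = 3.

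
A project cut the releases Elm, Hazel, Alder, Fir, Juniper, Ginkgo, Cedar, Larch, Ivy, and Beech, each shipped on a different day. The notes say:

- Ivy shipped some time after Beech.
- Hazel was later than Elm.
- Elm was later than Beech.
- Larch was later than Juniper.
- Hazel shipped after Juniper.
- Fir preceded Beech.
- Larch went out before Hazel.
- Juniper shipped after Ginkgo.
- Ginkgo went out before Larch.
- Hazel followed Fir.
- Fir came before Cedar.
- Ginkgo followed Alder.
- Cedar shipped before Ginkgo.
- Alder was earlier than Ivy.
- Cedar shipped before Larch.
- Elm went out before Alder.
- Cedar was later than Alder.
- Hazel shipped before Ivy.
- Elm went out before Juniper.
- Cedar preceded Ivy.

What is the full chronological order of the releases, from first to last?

Fir, Beech, Elm, Alder, Cedar, Ginkgo, Juniper, Larch, Hazel, Ivy

The constraints fix every adjacent pair, so only one ordering works:
Fir → Beech → Elm → Alder → Cedar → Ginkgo → Juniper → Larch → Hazel → Ivy.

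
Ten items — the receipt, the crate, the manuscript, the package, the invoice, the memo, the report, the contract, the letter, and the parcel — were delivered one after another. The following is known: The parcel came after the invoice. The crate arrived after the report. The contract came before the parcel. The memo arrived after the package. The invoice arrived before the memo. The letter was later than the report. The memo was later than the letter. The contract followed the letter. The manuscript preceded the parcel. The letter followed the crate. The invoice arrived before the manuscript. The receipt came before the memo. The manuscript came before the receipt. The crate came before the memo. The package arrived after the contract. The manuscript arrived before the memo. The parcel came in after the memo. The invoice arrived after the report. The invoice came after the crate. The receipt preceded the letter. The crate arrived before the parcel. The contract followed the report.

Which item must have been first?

The report has a chain of constraints placing it before every other item, so the report must be first.

the report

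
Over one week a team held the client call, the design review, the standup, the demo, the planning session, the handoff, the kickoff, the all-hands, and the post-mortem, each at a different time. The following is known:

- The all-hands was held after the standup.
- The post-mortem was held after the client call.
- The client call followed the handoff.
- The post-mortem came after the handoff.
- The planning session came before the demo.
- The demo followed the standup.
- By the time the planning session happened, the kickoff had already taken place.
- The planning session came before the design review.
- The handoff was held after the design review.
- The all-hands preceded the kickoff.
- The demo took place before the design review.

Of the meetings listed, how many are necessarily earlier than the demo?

4

Directly stated before the demo: the planning session and the standup.
The all-hands reaches the demo via the all-hands → the kickoff → the planning session → the demo.
The kickoff reaches the demo via the kickoff → the planning session → the demo.
No chain forces the post-mortem (or any of the others) ahead of the demo.
That's the all-hands, the kickoff, the planning session, and the standup — 4 in all.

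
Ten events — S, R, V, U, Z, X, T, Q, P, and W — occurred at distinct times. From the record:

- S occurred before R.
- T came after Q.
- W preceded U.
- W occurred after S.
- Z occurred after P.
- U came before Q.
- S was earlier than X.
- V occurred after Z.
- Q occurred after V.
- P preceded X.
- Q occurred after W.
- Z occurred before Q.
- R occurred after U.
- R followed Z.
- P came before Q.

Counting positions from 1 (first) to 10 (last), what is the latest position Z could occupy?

Z must come before Q, R, T, and V — 4 events forced after it.
Everything else can be placed before Z in some valid order, so Z can sit as late as position 10 − 4 = 6.

6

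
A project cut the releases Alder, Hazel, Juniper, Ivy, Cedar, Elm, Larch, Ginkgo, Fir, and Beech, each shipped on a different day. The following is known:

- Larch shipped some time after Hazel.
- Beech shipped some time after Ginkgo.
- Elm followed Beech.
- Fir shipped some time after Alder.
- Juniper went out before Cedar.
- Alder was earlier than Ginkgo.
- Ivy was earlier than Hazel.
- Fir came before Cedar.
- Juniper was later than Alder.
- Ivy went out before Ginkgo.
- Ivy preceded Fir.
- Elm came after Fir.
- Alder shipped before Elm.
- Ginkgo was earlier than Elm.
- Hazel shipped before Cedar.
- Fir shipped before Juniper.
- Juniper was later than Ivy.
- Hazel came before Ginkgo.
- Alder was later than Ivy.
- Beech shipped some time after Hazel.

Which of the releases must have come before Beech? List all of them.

Alder, Ginkgo, Hazel, Ivy

Directly stated before Beech: Ginkgo and Hazel.
Alder reaches Beech via Alder → Ginkgo → Beech.
Ivy reaches Beech via Ivy → Hazel → Beech.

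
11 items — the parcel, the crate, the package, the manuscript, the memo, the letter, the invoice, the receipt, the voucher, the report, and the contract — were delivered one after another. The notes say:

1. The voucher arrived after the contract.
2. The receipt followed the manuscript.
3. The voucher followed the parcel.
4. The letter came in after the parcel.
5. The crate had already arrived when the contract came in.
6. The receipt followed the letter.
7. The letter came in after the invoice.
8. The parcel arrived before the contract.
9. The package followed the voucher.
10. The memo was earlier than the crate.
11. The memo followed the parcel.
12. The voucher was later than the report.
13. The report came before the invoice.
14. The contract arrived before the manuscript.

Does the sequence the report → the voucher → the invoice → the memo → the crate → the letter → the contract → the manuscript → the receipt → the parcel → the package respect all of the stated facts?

no

The constraints require the parcel before the voucher, but in the proposed sequence the voucher appears ahead of the parcel. That one violation is enough.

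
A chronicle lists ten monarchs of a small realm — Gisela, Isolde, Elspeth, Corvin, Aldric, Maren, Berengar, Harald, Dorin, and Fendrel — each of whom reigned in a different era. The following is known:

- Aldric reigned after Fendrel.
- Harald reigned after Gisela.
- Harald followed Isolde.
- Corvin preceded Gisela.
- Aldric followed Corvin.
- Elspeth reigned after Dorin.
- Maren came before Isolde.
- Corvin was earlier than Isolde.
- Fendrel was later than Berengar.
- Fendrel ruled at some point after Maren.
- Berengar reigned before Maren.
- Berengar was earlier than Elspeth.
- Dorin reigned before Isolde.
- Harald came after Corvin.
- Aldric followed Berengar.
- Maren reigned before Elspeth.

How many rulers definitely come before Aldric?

4

Directly stated before Aldric: Berengar, Corvin, and Fendrel.
Maren reaches Aldric via Maren → Fendrel → Aldric.
No chain forces Harald (or any of the others) ahead of Aldric.
That's Berengar, Corvin, Fendrel, and Maren — 4 in all.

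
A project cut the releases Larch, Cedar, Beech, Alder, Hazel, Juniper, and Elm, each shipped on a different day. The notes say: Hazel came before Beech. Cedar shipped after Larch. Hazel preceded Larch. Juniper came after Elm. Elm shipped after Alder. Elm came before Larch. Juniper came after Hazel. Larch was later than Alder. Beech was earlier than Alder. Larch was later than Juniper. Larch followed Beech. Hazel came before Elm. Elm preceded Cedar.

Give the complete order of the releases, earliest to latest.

The constraints fix every adjacent pair, so only one ordering works:
Hazel → Beech → Alder → Elm → Juniper → Larch → Cedar.

Hazel, Beech, Alder, Elm, Juniper, Larch, Cedar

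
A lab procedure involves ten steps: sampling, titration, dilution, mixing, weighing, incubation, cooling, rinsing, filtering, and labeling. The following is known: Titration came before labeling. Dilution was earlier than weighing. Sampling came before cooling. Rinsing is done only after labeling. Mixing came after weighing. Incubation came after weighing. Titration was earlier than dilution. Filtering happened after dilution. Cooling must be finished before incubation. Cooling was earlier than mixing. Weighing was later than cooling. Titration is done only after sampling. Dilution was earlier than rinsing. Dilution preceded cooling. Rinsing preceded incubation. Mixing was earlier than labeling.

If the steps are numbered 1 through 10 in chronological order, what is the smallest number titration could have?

2

Sampling must come before titration — 1 forced predecessor.
Nothing else is forced ahead of titration, so its earliest slot is position 1 + 1 = 2.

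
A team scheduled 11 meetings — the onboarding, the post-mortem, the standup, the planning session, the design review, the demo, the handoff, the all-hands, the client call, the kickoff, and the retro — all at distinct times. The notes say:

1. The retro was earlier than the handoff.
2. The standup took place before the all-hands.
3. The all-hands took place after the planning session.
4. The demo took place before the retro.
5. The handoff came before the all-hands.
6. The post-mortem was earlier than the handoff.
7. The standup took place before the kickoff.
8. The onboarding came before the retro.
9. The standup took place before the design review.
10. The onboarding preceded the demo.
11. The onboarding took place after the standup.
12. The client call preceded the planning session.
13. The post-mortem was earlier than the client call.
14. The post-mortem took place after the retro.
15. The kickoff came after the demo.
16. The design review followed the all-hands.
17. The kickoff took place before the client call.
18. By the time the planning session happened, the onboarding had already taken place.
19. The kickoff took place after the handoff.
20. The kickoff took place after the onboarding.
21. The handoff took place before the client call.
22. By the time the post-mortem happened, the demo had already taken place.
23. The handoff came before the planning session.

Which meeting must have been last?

Every other meeting has a chain of constraints placing it before the design review, so the design review is last.

the design review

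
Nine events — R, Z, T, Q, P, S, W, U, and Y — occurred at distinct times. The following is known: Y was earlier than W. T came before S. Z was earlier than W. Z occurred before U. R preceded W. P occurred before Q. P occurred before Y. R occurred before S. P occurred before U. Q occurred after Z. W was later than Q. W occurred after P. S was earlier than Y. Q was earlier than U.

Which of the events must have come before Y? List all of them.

Directly stated before Y: P and S.
R reaches Y via R → S → Y.
T reaches Y via T → S → Y.
No chain forces W (or any of the others) ahead of Y.

P, R, S, T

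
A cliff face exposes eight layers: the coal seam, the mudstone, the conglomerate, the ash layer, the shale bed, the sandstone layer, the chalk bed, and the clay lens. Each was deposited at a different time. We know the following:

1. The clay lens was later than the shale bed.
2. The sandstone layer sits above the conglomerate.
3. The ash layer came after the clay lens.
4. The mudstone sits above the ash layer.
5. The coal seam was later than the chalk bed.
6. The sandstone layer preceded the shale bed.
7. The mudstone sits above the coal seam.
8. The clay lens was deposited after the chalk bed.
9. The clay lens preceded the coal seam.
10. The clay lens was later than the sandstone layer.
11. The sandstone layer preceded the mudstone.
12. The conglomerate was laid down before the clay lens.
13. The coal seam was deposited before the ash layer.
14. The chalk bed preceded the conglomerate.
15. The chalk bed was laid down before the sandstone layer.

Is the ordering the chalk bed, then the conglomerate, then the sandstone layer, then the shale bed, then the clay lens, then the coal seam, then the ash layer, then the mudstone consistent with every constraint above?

Check each stated constraint against the proposed order — e.g. the chalk bed is ahead of the coal seam; the sandstone layer is ahead of the mudstone. Every pair is in the required order; nothing is violated.

yes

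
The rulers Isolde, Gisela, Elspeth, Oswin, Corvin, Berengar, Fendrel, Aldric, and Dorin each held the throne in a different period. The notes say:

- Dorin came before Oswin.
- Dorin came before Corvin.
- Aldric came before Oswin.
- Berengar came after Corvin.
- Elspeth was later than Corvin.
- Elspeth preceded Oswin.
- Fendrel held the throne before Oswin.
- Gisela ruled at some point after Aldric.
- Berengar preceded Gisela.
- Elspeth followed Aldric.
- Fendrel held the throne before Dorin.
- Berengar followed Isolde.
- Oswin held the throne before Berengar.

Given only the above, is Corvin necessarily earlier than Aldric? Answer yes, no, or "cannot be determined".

No chain of stated constraints runs from Corvin to Aldric, and none runs from Aldric to Corvin either.
So the relative order of Corvin and Aldric is not fixed by the given facts.

cannot be determined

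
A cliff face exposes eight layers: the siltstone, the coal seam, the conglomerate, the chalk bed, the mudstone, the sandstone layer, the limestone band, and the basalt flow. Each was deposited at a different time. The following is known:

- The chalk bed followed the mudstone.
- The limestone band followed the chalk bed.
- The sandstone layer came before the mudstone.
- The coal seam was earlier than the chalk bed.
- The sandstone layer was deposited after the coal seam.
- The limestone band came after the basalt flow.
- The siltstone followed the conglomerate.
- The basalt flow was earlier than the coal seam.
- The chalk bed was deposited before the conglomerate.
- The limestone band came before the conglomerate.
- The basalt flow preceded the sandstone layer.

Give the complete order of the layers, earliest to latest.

the basalt flow, the coal seam, the sandstone layer, the mudstone, the chalk bed, the limestone band, the conglomerate, the siltstone

The constraints fix every adjacent pair, so only one ordering works:
the basalt flow → the coal seam → the sandstone layer → the mudstone → the chalk bed → the limestone band → the conglomerate → the siltstone.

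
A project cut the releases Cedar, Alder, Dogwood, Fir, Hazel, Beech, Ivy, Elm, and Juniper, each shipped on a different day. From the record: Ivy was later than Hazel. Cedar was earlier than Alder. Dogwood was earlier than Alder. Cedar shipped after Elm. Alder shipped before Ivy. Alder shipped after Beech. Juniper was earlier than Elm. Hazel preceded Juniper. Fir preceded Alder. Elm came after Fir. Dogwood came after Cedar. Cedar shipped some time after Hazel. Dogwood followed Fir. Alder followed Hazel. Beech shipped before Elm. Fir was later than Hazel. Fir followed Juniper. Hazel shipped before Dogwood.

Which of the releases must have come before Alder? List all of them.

Beech, Cedar, Dogwood, Elm, Fir, Hazel, Juniper

Directly stated before Alder: Beech, Cedar, Dogwood, Fir, and Hazel.
Elm reaches Alder via Elm → Cedar → Alder.
Juniper reaches Alder via Juniper → Fir → Alder.
No chain forces Ivy ahead of Alder.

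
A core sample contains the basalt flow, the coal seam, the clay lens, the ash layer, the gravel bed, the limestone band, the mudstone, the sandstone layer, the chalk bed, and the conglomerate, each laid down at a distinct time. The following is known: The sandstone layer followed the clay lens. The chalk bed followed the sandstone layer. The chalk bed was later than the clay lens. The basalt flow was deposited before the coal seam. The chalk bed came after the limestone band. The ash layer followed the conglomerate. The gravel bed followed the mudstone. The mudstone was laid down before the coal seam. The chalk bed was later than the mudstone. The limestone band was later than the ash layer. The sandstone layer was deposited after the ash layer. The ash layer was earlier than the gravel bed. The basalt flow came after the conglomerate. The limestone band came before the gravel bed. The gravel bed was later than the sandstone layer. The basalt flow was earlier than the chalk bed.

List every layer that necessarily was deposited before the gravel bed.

Directly stated before the gravel bed: the ash layer, the limestone band, the mudstone, and the sandstone layer.
The clay lens reaches the gravel bed via the clay lens → the sandstone layer → the gravel bed.
The conglomerate reaches the gravel bed via the conglomerate → the ash layer → the gravel bed.

the ash layer, the clay lens, the conglomerate, the limestone band, the mudstone, the sandstone layer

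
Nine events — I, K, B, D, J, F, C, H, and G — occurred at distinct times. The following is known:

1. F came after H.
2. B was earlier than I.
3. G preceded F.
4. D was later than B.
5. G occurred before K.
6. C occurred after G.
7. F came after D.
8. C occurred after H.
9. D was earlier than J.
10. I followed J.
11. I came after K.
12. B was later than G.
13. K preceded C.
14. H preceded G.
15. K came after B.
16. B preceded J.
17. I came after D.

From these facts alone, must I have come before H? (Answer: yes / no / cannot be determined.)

no

Tracing the constraints gives H → G → K → I, so H must come before I.
That means I cannot be before H.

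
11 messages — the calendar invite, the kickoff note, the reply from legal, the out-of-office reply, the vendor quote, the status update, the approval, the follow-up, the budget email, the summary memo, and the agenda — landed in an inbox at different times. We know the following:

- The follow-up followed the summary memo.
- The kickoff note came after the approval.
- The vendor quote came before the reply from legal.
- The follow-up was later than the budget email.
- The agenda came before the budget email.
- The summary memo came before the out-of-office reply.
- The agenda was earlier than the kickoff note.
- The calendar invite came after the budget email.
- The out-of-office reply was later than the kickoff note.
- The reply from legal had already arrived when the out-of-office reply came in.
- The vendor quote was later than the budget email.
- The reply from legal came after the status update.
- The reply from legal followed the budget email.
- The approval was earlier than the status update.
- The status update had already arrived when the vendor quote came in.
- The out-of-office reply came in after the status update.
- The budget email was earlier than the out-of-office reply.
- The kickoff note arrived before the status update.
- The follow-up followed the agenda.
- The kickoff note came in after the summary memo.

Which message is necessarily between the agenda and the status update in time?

the kickoff note

Tracing the constraints gives the agenda → the kickoff note → the status update, so the kickoff note sits after the agenda and before the status update.
No other message is forced both after the agenda and before the status update.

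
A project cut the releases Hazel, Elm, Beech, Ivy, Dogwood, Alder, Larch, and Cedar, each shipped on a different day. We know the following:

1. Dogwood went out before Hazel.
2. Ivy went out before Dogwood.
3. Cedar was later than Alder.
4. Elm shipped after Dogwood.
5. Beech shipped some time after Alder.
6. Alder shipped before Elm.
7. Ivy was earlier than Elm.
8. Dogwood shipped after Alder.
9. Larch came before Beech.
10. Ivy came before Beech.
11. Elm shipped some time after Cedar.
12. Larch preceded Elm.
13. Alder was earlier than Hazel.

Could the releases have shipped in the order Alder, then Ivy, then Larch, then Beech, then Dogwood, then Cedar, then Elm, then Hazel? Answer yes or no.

yes

Check each stated constraint against the proposed order — e.g. Alder is ahead of Elm; Alder is ahead of Hazel. Every pair is in the required order; nothing is violated.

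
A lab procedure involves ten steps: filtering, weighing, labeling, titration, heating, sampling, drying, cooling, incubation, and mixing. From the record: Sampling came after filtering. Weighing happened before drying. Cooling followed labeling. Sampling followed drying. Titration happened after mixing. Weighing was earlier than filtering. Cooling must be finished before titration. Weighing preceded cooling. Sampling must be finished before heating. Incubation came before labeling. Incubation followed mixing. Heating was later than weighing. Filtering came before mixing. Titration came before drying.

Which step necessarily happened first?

Weighing has a chain of constraints placing it before every other step, so weighing must be first.

weighing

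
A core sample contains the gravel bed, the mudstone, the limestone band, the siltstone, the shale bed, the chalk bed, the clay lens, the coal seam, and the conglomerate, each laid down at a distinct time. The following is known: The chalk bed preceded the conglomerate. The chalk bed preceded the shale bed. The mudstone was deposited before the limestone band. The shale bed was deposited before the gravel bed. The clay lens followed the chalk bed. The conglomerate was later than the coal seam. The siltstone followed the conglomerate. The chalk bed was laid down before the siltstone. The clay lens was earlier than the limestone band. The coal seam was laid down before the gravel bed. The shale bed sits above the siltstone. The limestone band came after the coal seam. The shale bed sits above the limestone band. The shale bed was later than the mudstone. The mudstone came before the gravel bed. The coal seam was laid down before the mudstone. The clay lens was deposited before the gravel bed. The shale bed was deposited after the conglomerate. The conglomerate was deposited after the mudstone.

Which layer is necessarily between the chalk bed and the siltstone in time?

the conglomerate

Tracing the constraints gives the chalk bed → the conglomerate → the siltstone, so the conglomerate sits after the chalk bed and before the siltstone.
No other layer is forced both after the chalk bed and before the siltstone.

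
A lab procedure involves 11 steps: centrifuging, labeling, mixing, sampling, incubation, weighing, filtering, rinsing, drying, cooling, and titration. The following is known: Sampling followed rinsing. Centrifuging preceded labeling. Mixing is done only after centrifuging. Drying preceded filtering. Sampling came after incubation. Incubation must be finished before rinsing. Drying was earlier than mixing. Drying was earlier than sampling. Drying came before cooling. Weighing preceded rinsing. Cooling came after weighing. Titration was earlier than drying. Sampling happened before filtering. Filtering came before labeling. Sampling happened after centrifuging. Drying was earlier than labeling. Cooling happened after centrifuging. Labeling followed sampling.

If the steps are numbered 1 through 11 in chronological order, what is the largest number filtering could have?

Filtering must come before labeling — 1 step forced after it.
Everything else can be placed before filtering in some valid order, so filtering can sit as late as position 11 − 1 = 10.

10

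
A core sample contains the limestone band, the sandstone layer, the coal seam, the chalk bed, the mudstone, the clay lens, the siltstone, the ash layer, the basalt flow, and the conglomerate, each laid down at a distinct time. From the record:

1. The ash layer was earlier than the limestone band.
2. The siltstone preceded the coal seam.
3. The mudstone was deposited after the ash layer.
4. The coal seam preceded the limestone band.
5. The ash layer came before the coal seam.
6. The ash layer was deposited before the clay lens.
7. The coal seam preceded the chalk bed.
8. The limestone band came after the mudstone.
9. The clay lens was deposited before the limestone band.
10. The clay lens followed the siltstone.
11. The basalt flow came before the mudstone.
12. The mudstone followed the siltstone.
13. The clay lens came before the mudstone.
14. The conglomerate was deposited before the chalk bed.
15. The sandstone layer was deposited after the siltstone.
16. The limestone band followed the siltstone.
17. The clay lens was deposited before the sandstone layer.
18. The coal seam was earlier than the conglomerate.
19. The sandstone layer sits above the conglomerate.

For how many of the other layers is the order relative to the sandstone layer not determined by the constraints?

Forced before the sandstone layer: the ash layer, the clay lens, the coal seam, the conglomerate, and the siltstone.
That leaves the basalt flow, the chalk bed, the limestone band, and the mudstone with no forced order relative to the sandstone layer — 4.

4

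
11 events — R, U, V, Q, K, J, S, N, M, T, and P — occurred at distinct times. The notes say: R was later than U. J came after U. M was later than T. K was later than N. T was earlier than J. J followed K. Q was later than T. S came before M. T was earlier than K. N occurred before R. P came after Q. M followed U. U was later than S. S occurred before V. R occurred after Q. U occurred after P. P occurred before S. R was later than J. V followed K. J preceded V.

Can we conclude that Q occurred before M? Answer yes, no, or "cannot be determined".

Chain the constraints: Q → P → U → M. Each link is directly stated, so Q comes before M.

yes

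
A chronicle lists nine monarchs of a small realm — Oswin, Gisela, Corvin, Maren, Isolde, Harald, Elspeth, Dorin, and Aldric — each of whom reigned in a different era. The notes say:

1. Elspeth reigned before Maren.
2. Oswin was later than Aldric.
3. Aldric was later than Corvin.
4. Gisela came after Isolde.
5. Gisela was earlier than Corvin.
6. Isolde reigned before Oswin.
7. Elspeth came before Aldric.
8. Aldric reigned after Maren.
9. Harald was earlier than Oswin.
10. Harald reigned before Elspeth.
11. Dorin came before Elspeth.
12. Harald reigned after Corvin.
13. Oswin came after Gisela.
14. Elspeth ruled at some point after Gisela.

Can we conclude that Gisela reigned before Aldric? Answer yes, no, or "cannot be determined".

Chain the constraints: Gisela → Corvin → Aldric. Each link is directly stated, so Gisela comes before Aldric.

yes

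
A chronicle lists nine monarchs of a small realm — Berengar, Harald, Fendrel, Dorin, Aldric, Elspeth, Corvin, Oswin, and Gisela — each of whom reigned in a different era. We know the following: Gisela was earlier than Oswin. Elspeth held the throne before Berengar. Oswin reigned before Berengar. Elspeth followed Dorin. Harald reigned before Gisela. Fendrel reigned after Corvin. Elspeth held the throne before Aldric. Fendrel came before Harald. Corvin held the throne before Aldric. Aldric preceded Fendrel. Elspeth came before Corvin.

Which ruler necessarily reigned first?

Dorin

Dorin has a chain of constraints placing them before every other ruler, so Dorin must be first.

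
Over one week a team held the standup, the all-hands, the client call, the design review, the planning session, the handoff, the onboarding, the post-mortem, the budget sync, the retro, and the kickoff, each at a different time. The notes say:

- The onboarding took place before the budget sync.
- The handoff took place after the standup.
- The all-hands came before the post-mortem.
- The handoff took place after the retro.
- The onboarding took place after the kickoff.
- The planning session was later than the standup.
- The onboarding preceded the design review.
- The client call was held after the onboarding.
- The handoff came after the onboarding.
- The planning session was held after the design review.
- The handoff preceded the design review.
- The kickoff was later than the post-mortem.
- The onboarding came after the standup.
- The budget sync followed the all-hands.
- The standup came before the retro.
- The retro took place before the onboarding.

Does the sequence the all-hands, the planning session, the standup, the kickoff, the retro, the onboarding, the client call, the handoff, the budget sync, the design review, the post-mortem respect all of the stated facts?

no

The constraints require the design review before the planning session, but in the proposed sequence the planning session appears ahead of the design review. That one violation is enough.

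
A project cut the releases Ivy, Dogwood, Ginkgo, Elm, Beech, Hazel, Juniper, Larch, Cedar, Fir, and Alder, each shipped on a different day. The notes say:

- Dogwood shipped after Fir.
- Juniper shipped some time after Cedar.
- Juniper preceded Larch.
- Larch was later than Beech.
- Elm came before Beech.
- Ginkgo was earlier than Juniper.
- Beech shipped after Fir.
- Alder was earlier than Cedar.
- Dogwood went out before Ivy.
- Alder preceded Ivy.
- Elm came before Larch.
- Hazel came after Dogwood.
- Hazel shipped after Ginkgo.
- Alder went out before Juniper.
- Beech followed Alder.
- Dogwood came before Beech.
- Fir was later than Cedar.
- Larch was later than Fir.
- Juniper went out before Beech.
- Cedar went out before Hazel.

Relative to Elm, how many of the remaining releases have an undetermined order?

8

Forced after Elm: Beech and Larch.
That leaves Alder, Cedar, Dogwood, Fir, Ginkgo, Hazel, Ivy, and Juniper with no forced order relative to Elm — 8.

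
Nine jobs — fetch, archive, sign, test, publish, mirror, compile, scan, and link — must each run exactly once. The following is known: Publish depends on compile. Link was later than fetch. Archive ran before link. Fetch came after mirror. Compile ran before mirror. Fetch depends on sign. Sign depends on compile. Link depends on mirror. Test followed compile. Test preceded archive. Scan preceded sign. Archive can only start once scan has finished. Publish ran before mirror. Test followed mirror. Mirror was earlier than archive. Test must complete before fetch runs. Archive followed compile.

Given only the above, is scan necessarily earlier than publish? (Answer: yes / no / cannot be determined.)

cannot be determined

No chain of stated constraints runs from scan to publish, and none runs from publish to scan either.
So the relative order of scan and publish is not fixed by the given facts.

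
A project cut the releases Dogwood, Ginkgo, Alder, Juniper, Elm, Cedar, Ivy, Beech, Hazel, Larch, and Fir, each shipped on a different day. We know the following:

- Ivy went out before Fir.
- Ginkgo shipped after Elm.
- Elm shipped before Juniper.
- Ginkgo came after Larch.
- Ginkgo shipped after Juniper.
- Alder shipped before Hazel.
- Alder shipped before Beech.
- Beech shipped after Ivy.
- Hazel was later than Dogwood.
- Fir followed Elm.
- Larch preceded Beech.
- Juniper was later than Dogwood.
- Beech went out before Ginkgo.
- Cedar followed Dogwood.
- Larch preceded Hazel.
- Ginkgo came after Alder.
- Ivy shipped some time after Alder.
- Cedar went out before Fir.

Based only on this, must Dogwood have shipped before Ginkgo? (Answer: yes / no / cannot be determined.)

Chain the constraints: Dogwood → Juniper → Ginkgo. Each link is directly stated, so Dogwood comes before Ginkgo.

yes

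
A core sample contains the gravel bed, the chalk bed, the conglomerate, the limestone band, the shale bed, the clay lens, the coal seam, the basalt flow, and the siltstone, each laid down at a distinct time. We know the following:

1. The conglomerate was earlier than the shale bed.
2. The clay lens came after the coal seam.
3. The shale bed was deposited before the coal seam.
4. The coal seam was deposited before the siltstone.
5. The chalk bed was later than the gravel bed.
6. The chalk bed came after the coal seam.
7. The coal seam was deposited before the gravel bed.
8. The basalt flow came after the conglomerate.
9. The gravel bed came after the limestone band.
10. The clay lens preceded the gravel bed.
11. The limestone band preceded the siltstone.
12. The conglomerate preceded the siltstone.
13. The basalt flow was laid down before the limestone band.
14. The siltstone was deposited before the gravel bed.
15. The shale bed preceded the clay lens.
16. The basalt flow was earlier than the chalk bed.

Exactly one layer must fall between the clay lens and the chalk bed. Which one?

the gravel bed

Tracing the constraints gives the clay lens → the gravel bed → the chalk bed, so the gravel bed sits after the clay lens and before the chalk bed.
No other layer is forced both after the clay lens and before the chalk bed.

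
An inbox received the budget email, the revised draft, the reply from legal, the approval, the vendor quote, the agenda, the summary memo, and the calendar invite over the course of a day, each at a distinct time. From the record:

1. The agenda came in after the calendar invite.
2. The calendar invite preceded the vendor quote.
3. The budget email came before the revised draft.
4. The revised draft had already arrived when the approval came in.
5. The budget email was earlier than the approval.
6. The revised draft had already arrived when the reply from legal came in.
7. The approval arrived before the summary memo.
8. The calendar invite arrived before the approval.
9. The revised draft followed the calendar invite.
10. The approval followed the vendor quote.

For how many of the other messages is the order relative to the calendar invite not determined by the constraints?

Forced after the calendar invite: the agenda, the approval, the reply from legal, the revised draft, the summary memo, and the vendor quote.
That leaves the budget email with no forced order relative to the calendar invite — 1.

1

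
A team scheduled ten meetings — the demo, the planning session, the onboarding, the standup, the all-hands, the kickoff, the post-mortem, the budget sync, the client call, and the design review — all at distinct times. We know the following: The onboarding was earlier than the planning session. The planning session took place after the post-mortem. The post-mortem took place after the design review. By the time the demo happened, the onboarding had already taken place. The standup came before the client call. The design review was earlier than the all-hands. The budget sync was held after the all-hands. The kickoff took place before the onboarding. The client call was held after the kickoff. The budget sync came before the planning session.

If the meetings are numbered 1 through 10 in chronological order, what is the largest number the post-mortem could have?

The post-mortem must come before the planning session — 1 meeting forced after it.
Everything else can be placed before the post-mortem in some valid order, so the post-mortem can sit as late as position 10 − 1 = 9.

9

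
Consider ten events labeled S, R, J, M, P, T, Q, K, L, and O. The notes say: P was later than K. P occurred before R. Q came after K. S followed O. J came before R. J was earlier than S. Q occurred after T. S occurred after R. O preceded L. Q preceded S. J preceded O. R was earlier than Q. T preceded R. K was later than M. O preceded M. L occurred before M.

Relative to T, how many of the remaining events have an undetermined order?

6

Forced after T: Q, R, and S.
That leaves J, K, L, M, O, and P with no forced order relative to T — 6.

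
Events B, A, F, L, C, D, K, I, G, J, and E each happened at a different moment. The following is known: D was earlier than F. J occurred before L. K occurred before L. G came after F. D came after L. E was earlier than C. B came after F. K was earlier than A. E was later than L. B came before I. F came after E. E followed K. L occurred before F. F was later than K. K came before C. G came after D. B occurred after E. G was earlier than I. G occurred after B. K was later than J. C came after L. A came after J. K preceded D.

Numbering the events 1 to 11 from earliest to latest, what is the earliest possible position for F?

D, E, J, K, and L must all come before F — 5 forced predecessors.
Nothing else is forced ahead of F, so its earliest slot is position 5 + 1 = 6.

6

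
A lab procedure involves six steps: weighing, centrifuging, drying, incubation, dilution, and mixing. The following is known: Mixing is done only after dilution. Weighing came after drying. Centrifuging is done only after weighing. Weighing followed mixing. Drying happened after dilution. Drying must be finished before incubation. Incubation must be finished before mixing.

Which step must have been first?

Dilution has a chain of constraints placing it before every other step, so dilution must be first.

dilution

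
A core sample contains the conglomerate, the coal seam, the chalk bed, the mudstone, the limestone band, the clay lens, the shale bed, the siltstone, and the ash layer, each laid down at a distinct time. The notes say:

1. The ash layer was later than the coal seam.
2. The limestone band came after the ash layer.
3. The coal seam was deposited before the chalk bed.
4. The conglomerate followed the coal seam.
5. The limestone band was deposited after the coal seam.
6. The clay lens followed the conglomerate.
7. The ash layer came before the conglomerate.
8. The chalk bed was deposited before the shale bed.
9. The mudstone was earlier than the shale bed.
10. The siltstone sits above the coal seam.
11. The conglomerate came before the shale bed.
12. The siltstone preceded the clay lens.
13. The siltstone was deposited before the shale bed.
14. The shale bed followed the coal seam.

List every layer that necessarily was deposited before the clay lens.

the ash layer, the coal seam, the conglomerate, the siltstone

Directly stated before the clay lens: the conglomerate and the siltstone.
The ash layer reaches the clay lens via the ash layer → the conglomerate → the clay lens.
The coal seam reaches the clay lens via the coal seam → the siltstone → the clay lens.
No chain forces the limestone band (or any of the others) ahead of the clay lens.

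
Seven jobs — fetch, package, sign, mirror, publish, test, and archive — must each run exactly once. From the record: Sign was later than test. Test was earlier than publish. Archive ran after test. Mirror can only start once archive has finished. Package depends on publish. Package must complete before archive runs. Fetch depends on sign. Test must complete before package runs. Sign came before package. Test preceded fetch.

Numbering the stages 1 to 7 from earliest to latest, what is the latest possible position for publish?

4

Publish must come before archive, mirror, and package — 3 stages forced after it.
Everything else can be placed before publish in some valid order, so publish can sit as late as position 7 − 3 = 4.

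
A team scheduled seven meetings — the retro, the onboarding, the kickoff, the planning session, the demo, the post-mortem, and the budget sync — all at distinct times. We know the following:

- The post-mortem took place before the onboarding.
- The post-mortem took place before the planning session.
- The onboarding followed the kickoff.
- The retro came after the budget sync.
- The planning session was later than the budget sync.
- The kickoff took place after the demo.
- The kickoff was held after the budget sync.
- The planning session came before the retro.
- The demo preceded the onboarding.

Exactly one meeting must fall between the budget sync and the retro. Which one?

Tracing the constraints gives the budget sync → the planning session → the retro, so the planning session sits after the budget sync and before the retro.
No other meeting is forced both after the budget sync and before the retro.

the planning session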